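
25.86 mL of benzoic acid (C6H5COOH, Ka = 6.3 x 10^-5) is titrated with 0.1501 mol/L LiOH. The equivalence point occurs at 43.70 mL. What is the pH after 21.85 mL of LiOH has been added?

4.20

21.85 mL is exactly half the equivalence volume (43.70/2), i.e. the half-equivalence point.
There, n(HA) = n(A^-), so pH = pKa = -log(6.3 x 10^-5) = 4.20.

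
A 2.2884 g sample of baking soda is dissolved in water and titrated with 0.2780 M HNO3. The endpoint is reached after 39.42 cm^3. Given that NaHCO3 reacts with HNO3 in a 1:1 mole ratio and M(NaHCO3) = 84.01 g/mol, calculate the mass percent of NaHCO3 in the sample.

40.2%

n(HNO3) = 0.2780 x 0.03942 = 0.01096 mol.
n(NaHCO3) = 0.01096 / 1 = 0.01096 mol.
mass of NaHCO3 = 0.01096 x 84.01 = 0.9206 g.
% purity = 0.9206 / 2.2884 x 100 = 40.2%.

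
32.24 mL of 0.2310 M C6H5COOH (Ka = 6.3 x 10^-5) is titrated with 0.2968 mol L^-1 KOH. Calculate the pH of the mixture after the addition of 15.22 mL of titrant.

Initial n(C6H5COOH) = 0.2310 x 0.03224 = 0.007447 mol.
n(KOH) added = 0.2968 x 0.01522 = 0.004517 mol, converting that many moles of C6H5COOH to C6H5COO-.
Remaining n(C6H5COOH) = 0.002930 mol; n(C6H5COO-) = 0.004517 mol.
By Henderson-Hasselbalch, pH = pKa + log([A^-]/[HA]) = 4.20 + log(0.004517/0.002930) = 4.20 + (+0.19) = 4.39.

4.39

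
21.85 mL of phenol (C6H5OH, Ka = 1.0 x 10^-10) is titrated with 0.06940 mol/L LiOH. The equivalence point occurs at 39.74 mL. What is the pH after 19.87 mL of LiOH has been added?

10.00

19.87 mL is exactly half the equivalence volume (39.74/2), i.e. the half-equivalence point.
There, n(HA) = n(A^-), so pH = pKa = -log(1.0 x 10^-10) = 10.00.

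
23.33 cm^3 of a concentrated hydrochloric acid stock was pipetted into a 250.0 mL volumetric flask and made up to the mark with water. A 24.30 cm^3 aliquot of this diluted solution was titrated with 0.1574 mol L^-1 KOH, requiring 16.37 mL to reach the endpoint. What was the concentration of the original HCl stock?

1.14 M

n(KOH) = 0.1574 x 0.01637 = 0.002577 mol.
n(HCl) in the aliquot = 0.002577 mol.
[diluted HCl] = 0.002577 / 0.02430 = 0.1060 M.
Dilution factor = 250.0/23.33 = 10.72, so [stock] = 0.1060 x 10.72 = 1.14 M.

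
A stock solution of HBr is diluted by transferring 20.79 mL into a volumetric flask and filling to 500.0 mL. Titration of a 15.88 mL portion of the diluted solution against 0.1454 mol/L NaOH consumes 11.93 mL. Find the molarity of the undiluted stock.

2.63 M

n(NaOH) = 0.1454 x 0.01193 = 0.001735 mol.
n(HBr) in the aliquot = 0.001735 mol.
[diluted HBr] = 0.001735 / 0.01588 = 0.1092 M.
Dilution factor = 500.0/20.79 = 24.05, so [stock] = 0.1092 x 24.05 = 2.63 M.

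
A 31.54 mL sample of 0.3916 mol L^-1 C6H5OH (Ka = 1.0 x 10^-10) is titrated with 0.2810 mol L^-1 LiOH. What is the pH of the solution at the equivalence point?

11.61

n(C6H5OH) = 0.3916 x 0.03154 = 0.01235 mol; V(LiOH) at equivalence = 0.01235/0.2810 = 0.04395 L.
At equivalence all the acid is converted to C6H5O-; total volume = 0.03154 + 0.04395 = 0.07549 L, so [C6H5O-] = 0.01235/0.07549 = 0.1636 M.
Kb = Kw/Ka = 1.0e-14 / 1.0 x 10^-10 = 0.000100.
[OH^-] = sqrt(Kb x [C6H5O-]) = sqrt(0.000100 x 0.1636) = 0.00404 M.
pOH = 2.39, so pH = 14.00 - 2.39 = 11.61.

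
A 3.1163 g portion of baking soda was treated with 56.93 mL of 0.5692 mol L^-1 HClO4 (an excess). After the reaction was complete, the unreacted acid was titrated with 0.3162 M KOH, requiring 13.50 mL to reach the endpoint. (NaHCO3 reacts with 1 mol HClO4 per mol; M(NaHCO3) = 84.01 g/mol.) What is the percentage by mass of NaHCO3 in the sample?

75.8%

Total n(HClO4) added = 0.5692 x 0.05693 = 0.03240 mol.
n(KOH) used = 0.3162 x 0.01350 = 0.004269 mol, which equals the excess n(HClO4).
So n(HClO4) consumed by the sample = 0.03240 - 0.004269 = 0.02814 mol.
n(NaHCO3) = 0.02814 / 1 = 0.02814 mol.
mass NaHCO3 = 0.02814 x 84.01 = 2.364 g, so %NaHCO3 = 2.364/3.1163 x 100 = 75.8%.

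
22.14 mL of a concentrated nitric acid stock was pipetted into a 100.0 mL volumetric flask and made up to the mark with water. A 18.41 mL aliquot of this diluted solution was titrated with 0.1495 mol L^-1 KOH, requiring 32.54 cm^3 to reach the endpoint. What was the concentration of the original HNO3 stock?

1.19 M

n(KOH) = 0.1495 x 0.03254 = 0.004865 mol.
n(HNO3) in the aliquot = 0.004865 mol.
[diluted HNO3] = 0.004865 / 0.01841 = 0.2642 M.
Dilution factor = 100.0/22.14 = 4.517, so [stock] = 0.2642 x 4.517 = 1.19 M.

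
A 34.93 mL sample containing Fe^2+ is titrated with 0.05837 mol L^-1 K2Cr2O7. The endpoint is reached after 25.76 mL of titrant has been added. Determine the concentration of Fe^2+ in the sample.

0.258 M

n(K2Cr2O7) = 0.05837 x 0.02576 = 0.001504 mol.
From the balanced equation, 1 mol K2Cr2O7 reacts with 6 mol Fe^2+, so n(Fe^2+) = 0.001504 x 6/1 = 0.009022 mol.
[Fe^2+] = 0.009022 / 0.03493 L = 0.258 M.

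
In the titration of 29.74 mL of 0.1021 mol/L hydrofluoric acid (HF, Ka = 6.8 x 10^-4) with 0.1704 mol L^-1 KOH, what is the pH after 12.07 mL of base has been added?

3.49

Initial n(HF) = 0.1021 x 0.02974 = 0.003036 mol.
n(KOH) added = 0.1704 x 0.01207 = 0.002057 mol, converting that many moles of HF to F-.
Remaining n(HF) = 0.0009797 mol; n(F-) = 0.002057 mol.
By Henderson-Hasselbalch, pH = pKa + log([A^-]/[HA]) = 3.17 + log(0.002057/0.0009797) = 3.17 + (+0.32) = 3.49.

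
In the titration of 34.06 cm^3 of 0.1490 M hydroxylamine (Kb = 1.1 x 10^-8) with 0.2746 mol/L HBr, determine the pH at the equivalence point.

n(NH2OH) = 0.1490 x 0.03406 = 0.005075 mol; V(HBr) at equivalence = 0.005075/0.2746 = 0.01848 L.
At equivalence the base is fully converted to NH3OH+; total volume = 0.05254 L, so [NH3OH+] = 0.005075/0.05254 = 0.09659 M.
Ka(NH3OH+) = Kw/Kb = 1.0e-14 / 1.1 x 10^-8 = 9.09e-7.
[H^+] = sqrt(Ka x [NH3OH+]) = sqrt(9.09e-7 x 0.09659) = 0.000296 M.
pH = -log(0.000296) = 3.53.

3.53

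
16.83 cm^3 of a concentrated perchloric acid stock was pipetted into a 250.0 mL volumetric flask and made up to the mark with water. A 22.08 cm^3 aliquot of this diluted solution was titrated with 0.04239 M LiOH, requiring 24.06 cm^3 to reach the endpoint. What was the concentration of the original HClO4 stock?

0.686 M

n(LiOH) = 0.04239 x 0.02406 = 0.001020 mol.
n(HClO4) in the aliquot = 0.001020 mol.
[diluted HClO4] = 0.001020 / 0.02208 = 0.04619 M.
Dilution factor = 250.0/16.83 = 14.85, so [stock] = 0.04619 x 14.85 = 0.686 M.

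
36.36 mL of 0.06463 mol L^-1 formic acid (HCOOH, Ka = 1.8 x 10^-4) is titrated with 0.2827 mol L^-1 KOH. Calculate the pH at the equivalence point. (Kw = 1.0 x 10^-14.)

n(HCOOH) = 0.06463 x 0.03636 = 0.002350 mol; V(KOH) at equivalence = 0.002350/0.2827 = 0.008313 L.
At equivalence all the acid is converted to HCOO-; total volume = 0.03636 + 0.008313 = 0.04467 L, so [HCOO-] = 0.002350/0.04467 = 0.05260 M.
Kb = Kw/Ka = 1.0e-14 / 1.8 x 10^-4 = 5.56e-11.
[OH^-] = sqrt(Kb x [HCOO-]) = sqrt(5.56e-11 x 0.05260) = 1.71e-6 M.
pOH = 5.77, so pH = 14.00 - 5.77 = 8.23.

8.23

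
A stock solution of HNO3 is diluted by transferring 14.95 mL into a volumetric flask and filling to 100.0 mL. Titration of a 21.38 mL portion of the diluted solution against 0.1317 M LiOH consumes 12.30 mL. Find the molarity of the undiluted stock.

0.507 M

n(LiOH) = 0.1317 x 0.01230 = 0.001620 mol.
n(HNO3) in the aliquot = 0.001620 mol.
[diluted HNO3] = 0.001620 / 0.02138 = 0.07577 M.
Dilution factor = 100.0/14.95 = 6.689, so [stock] = 0.07577 x 6.689 = 0.507 M.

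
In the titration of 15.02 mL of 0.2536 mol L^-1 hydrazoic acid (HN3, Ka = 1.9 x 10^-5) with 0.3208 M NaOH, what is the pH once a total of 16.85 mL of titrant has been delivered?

n(acid) = 0.2536 x 0.01502 = 0.003809 mol; n(NaOH) added = 0.3208 x 0.01685 = 0.005405 mol.
Base is in excess by 0.005405 - 0.003809 = 0.001596 mol in a total volume of 0.03187 L.
[OH^-] = 0.001596/0.03187 = 0.05009 M, so pOH = 1.30 and pH = 14.00 - 1.30 = 12.70.

12.70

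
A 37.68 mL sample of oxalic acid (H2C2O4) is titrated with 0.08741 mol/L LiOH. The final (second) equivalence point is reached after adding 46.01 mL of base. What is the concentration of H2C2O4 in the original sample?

n(LiOH) = 0.08741 x 0.04601 = 0.004022 mol.
At the final (second) equivalence point, 2 mol OH^- react per mol H2C2O4, so n(H2C2O4) = 0.004022 / 2 = 0.002011 mol.
[H2C2O4] = 0.002011 / 0.03768 L = 0.0534 M.

0.0534 M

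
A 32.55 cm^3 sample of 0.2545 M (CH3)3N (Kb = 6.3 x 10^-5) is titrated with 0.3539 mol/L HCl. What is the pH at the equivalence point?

n((CH3)3N) = 0.2545 x 0.03255 = 0.008284 mol; V(HCl) at equivalence = 0.008284/0.3539 = 0.02341 L.
At equivalence the base is fully converted to (CH3)3NH+; total volume = 0.05596 L, so [(CH3)3NH+] = 0.008284/0.05596 = 0.1480 M.
Ka((CH3)3NH+) = Kw/Kb = 1.0e-14 / 6.3 x 10^-5 = 1.59e-10.
[H^+] = sqrt(Ka x [(CH3)3NH+]) = sqrt(1.59e-10 x 0.1480) = 4.85e-6 M.
pH = -log(4.85e-6) = 5.31.

5.31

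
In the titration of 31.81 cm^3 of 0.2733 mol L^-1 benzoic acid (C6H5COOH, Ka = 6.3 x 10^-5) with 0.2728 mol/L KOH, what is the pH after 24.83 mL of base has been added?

Initial n(C6H5COOH) = 0.2733 x 0.03181 = 0.008694 mol.
n(KOH) added = 0.2728 x 0.02483 = 0.006774 mol, converting that many moles of C6H5COOH to C6H5COO-.
Remaining n(C6H5COOH) = 0.001920 mol; n(C6H5COO-) = 0.006774 mol.
By Henderson-Hasselbalch, pH = pKa + log([A^-]/[HA]) = 4.20 + log(0.006774/0.001920) = 4.20 + (+0.55) = 4.75.

4.75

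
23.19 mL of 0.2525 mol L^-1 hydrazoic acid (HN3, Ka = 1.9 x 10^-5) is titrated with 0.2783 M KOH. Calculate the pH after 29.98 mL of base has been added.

n(acid) = 0.2525 x 0.02319 = 0.005855 mol; n(KOH) added = 0.2783 x 0.02998 = 0.008343 mol.
Base is in excess by 0.008343 - 0.005855 = 0.002488 mol in a total volume of 0.05317 L.
[OH^-] = 0.002488/0.05317 = 0.04679 M, so pOH = 1.33 and pH = 14.00 - 1.33 = 12.67.

12.67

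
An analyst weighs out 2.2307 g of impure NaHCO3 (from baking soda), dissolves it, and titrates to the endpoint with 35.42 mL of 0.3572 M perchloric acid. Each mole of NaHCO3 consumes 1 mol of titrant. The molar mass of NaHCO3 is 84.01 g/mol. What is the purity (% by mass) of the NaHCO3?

n(HClO4) = 0.3572 x 0.03542 = 0.01265 mol.
n(NaHCO3) = 0.01265 / 1 = 0.01265 mol.
mass of NaHCO3 = 0.01265 x 84.01 = 1.063 g.
% purity = 1.063 / 2.2307 x 100 = 47.6%.

47.6%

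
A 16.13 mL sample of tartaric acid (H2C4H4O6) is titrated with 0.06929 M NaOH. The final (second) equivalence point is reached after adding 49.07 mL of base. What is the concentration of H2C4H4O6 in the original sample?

n(NaOH) = 0.06929 x 0.04907 = 0.003400 mol.
At the final (second) equivalence point, 2 mol OH^- react per mol H2C4H4O6, so n(H2C4H4O6) = 0.003400 / 2 = 0.001700 mol.
[H2C4H4O6] = 0.001700 / 0.01613 L = 0.105 M.

0.105 M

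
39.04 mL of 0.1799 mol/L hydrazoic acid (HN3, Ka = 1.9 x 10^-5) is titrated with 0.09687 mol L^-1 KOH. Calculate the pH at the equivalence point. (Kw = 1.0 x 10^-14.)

8.76

n(HN3) = 0.1799 x 0.03904 = 0.007023 mol; V(KOH) at equivalence = 0.007023/0.09687 = 0.07250 L.
At equivalence all the acid is converted to N3-; total volume = 0.03904 + 0.07250 = 0.1115 L, so [N3-] = 0.007023/0.1115 = 0.06297 M.
Kb = Kw/Ka = 1.0e-14 / 1.9 x 10^-5 = 5.26e-10.
[OH^-] = sqrt(Kb x [N3-]) = sqrt(5.26e-10 x 0.06297) = 5.76e-6 M.
pOH = 5.24, so pH = 14.00 - 5.24 = 8.76.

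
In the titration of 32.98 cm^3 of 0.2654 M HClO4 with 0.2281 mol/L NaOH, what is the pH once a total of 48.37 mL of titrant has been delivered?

12.45

n(acid) = 0.2654 x 0.03298 = 0.008753 mol; n(NaOH) added = 0.2281 x 0.04837 = 0.01103 mol.
Base is in excess by 0.01103 - 0.008753 = 0.002280 mol in a total volume of 0.08135 L.
[OH^-] = 0.002280/0.08135 = 0.02803 M, so pOH = 1.55 and pH = 14.00 - 1.55 = 12.45.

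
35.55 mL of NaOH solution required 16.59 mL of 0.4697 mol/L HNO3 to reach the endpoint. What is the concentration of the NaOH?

n(HNO3) delivered = 0.4697 x 0.01659 = 0.007792 mol.
For a 1:1 reaction, n(NaOH) = 0.007792 mol.
[NaOH] = 0.007792 mol / 0.03555 L = 0.219 M.

0.219 M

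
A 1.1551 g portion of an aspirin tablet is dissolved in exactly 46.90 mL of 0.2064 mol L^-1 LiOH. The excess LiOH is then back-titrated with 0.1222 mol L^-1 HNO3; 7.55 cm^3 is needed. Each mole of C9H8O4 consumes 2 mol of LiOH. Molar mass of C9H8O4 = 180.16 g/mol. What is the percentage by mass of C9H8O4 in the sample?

68.3%

Total n(LiOH) added = 0.2064 x 0.04690 = 0.009680 mol.
n(HNO3) used = 0.1222 x 0.007550 = 0.0009226 mol, which equals the excess n(LiOH).
So n(LiOH) consumed by the sample = 0.009680 - 0.0009226 = 0.008758 mol.
n(C9H8O4) = 0.008758 / 2 = 0.004379 mol.
mass C9H8O4 = 0.004379 x 180.16 = 0.7889 g, so %C9H8O4 = 0.7889/1.1551 x 100 = 68.3%.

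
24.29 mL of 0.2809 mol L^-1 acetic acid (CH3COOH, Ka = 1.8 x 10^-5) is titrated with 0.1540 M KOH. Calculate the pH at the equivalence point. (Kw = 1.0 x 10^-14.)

n(CH3COOH) = 0.2809 x 0.02429 = 0.006823 mol; V(KOH) at equivalence = 0.006823/0.1540 = 0.04431 L.
At equivalence all the acid is converted to CH3COO-; total volume = 0.02429 + 0.04431 = 0.06860 L, so [CH3COO-] = 0.006823/0.06860 = 0.09947 M.
Kb = Kw/Ka = 1.0e-14 / 1.8 x 10^-5 = 5.56e-10.
[OH^-] = sqrt(Kb x [CH3COO-]) = sqrt(5.56e-10 x 0.09947) = 7.43e-6 M.
pOH = 5.13, so pH = 14.00 - 5.13 = 8.87.

8.87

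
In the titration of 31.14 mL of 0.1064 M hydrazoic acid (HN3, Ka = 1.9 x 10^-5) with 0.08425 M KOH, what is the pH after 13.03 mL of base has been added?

Initial n(HN3) = 0.1064 x 0.03114 = 0.003313 mol.
n(KOH) added = 0.08425 x 0.01303 = 0.001098 mol, converting that many moles of HN3 to N3-.
Remaining n(HN3) = 0.002216 mol; n(N3-) = 0.001098 mol.
By Henderson-Hasselbalch, pH = pKa + log([A^-]/[HA]) = 4.72 + log(0.001098/0.002216) = 4.72 + (-0.30) = 4.42.

4.42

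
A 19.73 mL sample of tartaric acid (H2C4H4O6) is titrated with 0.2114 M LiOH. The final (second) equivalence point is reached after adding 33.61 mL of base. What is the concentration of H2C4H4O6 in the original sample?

n(LiOH) = 0.2114 x 0.03361 = 0.007105 mol.
At the final (second) equivalence point, 2 mol OH^- react per mol H2C4H4O6, so n(H2C4H4O6) = 0.007105 / 2 = 0.003553 mol.
[H2C4H4O6] = 0.003553 / 0.01973 L = 0.180 M.

0.180 M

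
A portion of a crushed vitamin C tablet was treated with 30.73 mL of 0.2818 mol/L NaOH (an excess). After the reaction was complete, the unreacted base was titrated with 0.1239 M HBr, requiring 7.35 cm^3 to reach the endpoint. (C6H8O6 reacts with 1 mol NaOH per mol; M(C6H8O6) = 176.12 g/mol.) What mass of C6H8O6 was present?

Total n(NaOH) added = 0.2818 x 0.03073 = 0.008660 mol.
n(HBr) used = 0.1239 x 0.007350 = 0.0009107 mol, which equals the excess n(NaOH).
So n(NaOH) consumed by the sample = 0.008660 - 0.0009107 = 0.007749 mol.
n(C6H8O6) = 0.007749 / 1 = 0.007749 mol.
mass = 0.007749 mol x 176.12 g/mol = 1.36 g.

1.36 g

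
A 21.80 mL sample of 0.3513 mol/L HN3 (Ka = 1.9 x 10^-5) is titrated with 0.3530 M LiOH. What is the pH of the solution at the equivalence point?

n(HN3) = 0.3513 x 0.02180 = 0.007658 mol; V(LiOH) at equivalence = 0.007658/0.3530 = 0.02170 L.
At equivalence all the acid is converted to N3-; total volume = 0.02180 + 0.02170 = 0.04350 L, so [N3-] = 0.007658/0.04350 = 0.1761 M.
Kb = Kw/Ka = 1.0e-14 / 1.9 x 10^-5 = 5.26e-10.
[OH^-] = sqrt(Kb x [N3-]) = sqrt(5.26e-10 x 0.1761) = 9.63e-6 M.
pOH = 5.02, so pH = 14.00 - 5.02 = 8.98.

8.98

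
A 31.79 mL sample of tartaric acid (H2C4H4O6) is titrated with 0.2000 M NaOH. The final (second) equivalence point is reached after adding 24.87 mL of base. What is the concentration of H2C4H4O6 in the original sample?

n(NaOH) = 0.2000 x 0.02487 = 0.004974 mol.
At the final (second) equivalence point, 2 mol OH^- react per mol H2C4H4O6, so n(H2C4H4O6) = 0.004974 / 2 = 0.002487 mol.
[H2C4H4O6] = 0.002487 / 0.03179 L = 0.0782 M.

0.0782 M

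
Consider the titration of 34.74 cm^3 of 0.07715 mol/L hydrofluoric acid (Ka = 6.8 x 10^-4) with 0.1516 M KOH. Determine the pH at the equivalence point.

n(HF) = 0.07715 x 0.03474 = 0.002680 mol; V(KOH) at equivalence = 0.002680/0.1516 = 0.01768 L.
At equivalence all the acid is converted to F-; total volume = 0.03474 + 0.01768 = 0.05242 L, so [F-] = 0.002680/0.05242 = 0.05113 M.
Kb = Kw/Ka = 1.0e-14 / 6.8 x 10^-4 = 1.47e-11.
[OH^-] = sqrt(Kb x [F-]) = sqrt(1.47e-11 x 0.05113) = 8.67e-7 M.
pOH = 6.06, so pH = 14.00 - 6.06 = 7.94.

7.94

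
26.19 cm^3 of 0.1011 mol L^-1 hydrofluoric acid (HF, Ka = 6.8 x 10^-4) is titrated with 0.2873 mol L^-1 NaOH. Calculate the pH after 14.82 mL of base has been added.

12.59

n(acid) = 0.1011 x 0.02619 = 0.002648 mol; n(NaOH) added = 0.2873 x 0.01482 = 0.004258 mol.
Base is in excess by 0.004258 - 0.002648 = 0.001610 mol in a total volume of 0.04101 L.
[OH^-] = 0.001610/0.04101 = 0.03926 M, so pOH = 1.41 and pH = 14.00 - 1.41 = 12.59.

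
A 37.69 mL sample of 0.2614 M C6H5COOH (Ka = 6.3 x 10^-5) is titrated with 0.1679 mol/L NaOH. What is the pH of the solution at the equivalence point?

8.61

n(C6H5COOH) = 0.2614 x 0.03769 = 0.009852 mol; V(NaOH) at equivalence = 0.009852/0.1679 = 0.05868 L.
At equivalence all the acid is converted to C6H5COO-; total volume = 0.03769 + 0.05868 = 0.09637 L, so [C6H5COO-] = 0.009852/0.09637 = 0.1022 M.
Kb = Kw/Ka = 1.0e-14 / 6.3 x 10^-5 = 1.59e-10.
[OH^-] = sqrt(Kb x [C6H5COO-]) = sqrt(1.59e-10 x 0.1022) = 4.03e-6 M.
pOH = 5.39, so pH = 14.00 - 5.39 = 8.61.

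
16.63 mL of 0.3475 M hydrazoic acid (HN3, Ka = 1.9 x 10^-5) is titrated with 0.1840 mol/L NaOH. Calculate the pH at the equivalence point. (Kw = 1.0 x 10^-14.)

8.90

n(HN3) = 0.3475 x 0.01663 = 0.005779 mol; V(NaOH) at equivalence = 0.005779/0.1840 = 0.03141 L.
At equivalence all the acid is converted to N3-; total volume = 0.01663 + 0.03141 = 0.04804 L, so [N3-] = 0.005779/0.04804 = 0.1203 M.
Kb = Kw/Ka = 1.0e-14 / 1.9 x 10^-5 = 5.26e-10.
[OH^-] = sqrt(Kb x [N3-]) = sqrt(5.26e-10 x 0.1203) = 7.96e-6 M.
pOH = 5.10, so pH = 14.00 - 5.10 = 8.90.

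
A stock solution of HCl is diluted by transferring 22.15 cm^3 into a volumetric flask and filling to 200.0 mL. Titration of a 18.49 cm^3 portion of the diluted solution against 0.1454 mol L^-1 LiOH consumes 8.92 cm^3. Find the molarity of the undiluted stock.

n(LiOH) = 0.1454 x 0.008920 = 0.001297 mol.
n(HCl) in the aliquot = 0.001297 mol.
[diluted HCl] = 0.001297 / 0.01849 = 0.07014 M.
Dilution factor = 200.0/22.15 = 9.029, so [stock] = 0.07014 x 9.029 = 0.633 M.

0.633 M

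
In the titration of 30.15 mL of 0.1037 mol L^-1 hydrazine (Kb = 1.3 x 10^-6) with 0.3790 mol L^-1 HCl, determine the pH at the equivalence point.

4.60

n(N2H4) = 0.1037 x 0.03015 = 0.003127 mol; V(HCl) at equivalence = 0.003127/0.3790 = 0.008249 L.
At equivalence the base is fully converted to N2H5+; total volume = 0.03840 L, so [N2H5+] = 0.003127/0.03840 = 0.08142 M.
Ka(N2H5+) = Kw/Kb = 1.0e-14 / 1.3 x 10^-6 = 7.69e-9.
[H^+] = sqrt(Ka x [N2H5+]) = sqrt(7.69e-9 x 0.08142) = 2.50e-5 M.
pH = -log(2.50e-5) = 4.60.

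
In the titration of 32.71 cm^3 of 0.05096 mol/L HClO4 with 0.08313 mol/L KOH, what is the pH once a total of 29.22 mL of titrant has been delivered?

n(acid) = 0.05096 x 0.03271 = 0.001667 mol; n(KOH) added = 0.08313 x 0.02922 = 0.002429 mol.
Base is in excess by 0.002429 - 0.001667 = 0.0007622 mol in a total volume of 0.06193 L.
[OH^-] = 0.0007622/0.06193 = 0.01231 M, so pOH = 1.91 and pH = 14.00 - 1.91 = 12.09.

12.09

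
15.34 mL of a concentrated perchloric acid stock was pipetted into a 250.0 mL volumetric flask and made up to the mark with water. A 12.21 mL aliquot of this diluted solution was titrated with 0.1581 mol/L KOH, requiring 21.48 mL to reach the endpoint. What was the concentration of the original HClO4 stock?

4.53 M

n(KOH) = 0.1581 x 0.02148 = 0.003396 mol.
n(HClO4) in the aliquot = 0.003396 mol.
[diluted HClO4] = 0.003396 / 0.01221 = 0.2781 M.
Dilution factor = 250.0/15.34 = 16.30, so [stock] = 0.2781 x 16.30 = 4.53 M.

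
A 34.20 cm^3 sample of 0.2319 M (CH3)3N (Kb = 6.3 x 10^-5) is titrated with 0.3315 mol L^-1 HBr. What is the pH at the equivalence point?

5.33

n((CH3)3N) = 0.2319 x 0.03420 = 0.007931 mol; V(HBr) at equivalence = 0.007931/0.3315 = 0.02392 L.
At equivalence the base is fully converted to (CH3)3NH+; total volume = 0.05812 L, so [(CH3)3NH+] = 0.007931/0.05812 = 0.1364 M.
Ka((CH3)3NH+) = Kw/Kb = 1.0e-14 / 6.3 x 10^-5 = 1.59e-10.
[H^+] = sqrt(Ka x [(CH3)3NH+]) = sqrt(1.59e-10 x 0.1364) = 4.65e-6 M.
pH = -log(4.65e-6) = 5.33.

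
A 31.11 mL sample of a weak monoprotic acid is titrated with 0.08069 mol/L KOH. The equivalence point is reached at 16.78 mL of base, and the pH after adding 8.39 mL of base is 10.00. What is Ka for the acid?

1.0 x 10^-10

8.39 mL is half of the equivalence volume, so this is the half-equivalence point where [HA] = [A^-].
At half-equivalence pH = pKa, so pKa = 10.00.
Ka = 10^(-10.00) = 1.0 x 10^-10.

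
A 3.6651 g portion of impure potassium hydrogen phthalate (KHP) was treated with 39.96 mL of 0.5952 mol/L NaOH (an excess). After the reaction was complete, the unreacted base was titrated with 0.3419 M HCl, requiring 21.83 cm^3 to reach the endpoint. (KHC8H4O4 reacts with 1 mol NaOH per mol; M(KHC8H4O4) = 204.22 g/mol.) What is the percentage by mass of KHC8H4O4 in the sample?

90.9%

Total n(NaOH) added = 0.5952 x 0.03996 = 0.02378 mol.
n(HCl) used = 0.3419 x 0.02183 = 0.007464 mol, which equals the excess n(NaOH).
So n(NaOH) consumed by the sample = 0.02378 - 0.007464 = 0.01632 mol.
n(KHC8H4O4) = 0.01632 / 1 = 0.01632 mol.
mass KHC8H4O4 = 0.01632 x 204.22 = 3.333 g, so %KHC8H4O4 = 3.333/3.6651 x 100 = 90.9%.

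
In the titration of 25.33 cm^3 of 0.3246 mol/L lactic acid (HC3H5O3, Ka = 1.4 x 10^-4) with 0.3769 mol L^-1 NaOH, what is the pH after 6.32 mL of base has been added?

3.46

Initial n(HC3H5O3) = 0.3246 x 0.02533 = 0.008222 mol.
n(NaOH) added = 0.3769 x 0.006320 = 0.002382 mol, converting that many moles of HC3H5O3 to C3H5O3-.
Remaining n(HC3H5O3) = 0.005840 mol; n(C3H5O3-) = 0.002382 mol.
By Henderson-Hasselbalch, pH = pKa + log([A^-]/[HA]) = 3.85 + log(0.002382/0.005840) = 3.85 + (-0.39) = 3.46.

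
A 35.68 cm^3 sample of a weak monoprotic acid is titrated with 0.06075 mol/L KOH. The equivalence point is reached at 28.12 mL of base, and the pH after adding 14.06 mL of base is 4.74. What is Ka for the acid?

1.8 x 10^-5

14.06 mL is half of the equivalence volume, so this is the half-equivalence point where [HA] = [A^-].
At half-equivalence pH = pKa, so pKa = 4.74.
Ka = 10^(-4.74) = 1.8 x 10^-5.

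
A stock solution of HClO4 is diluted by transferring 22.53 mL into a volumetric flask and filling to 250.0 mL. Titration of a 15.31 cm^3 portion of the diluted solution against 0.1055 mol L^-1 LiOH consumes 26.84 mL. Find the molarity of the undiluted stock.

2.05 M

n(LiOH) = 0.1055 x 0.02684 = 0.002832 mol.
n(HClO4) in the aliquot = 0.002832 mol.
[diluted HClO4] = 0.002832 / 0.01531 = 0.1850 M.
Dilution factor = 250.0/22.53 = 11.10, so [stock] = 0.1850 x 11.10 = 2.05 M.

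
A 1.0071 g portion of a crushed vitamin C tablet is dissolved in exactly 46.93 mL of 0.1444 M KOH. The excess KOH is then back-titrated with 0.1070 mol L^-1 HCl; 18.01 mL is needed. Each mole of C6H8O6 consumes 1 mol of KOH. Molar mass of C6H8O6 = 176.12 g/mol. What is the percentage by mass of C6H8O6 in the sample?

Total n(KOH) added = 0.1444 x 0.04693 = 0.006777 mol.
n(HCl) used = 0.1070 x 0.01801 = 0.001927 mol, which equals the excess n(KOH).
So n(KOH) consumed by the sample = 0.006777 - 0.001927 = 0.004850 mol.
n(C6H8O6) = 0.004850 / 1 = 0.004850 mol.
mass C6H8O6 = 0.004850 x 176.12 = 0.8541 g, so %C6H8O6 = 0.8541/1.0071 x 100 = 84.8%.

84.8%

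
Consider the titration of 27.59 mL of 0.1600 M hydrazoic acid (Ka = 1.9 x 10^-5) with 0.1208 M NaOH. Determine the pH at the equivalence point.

n(HN3) = 0.1600 x 0.02759 = 0.004414 mol; V(NaOH) at equivalence = 0.004414/0.1208 = 0.03654 L.
At equivalence all the acid is converted to N3-; total volume = 0.02759 + 0.03654 = 0.06413 L, so [N3-] = 0.004414/0.06413 = 0.06883 M.
Kb = Kw/Ka = 1.0e-14 / 1.9 x 10^-5 = 5.26e-10.
[OH^-] = sqrt(Kb x [N3-]) = sqrt(5.26e-10 x 0.06883) = 6.02e-6 M.
pOH = 5.22, so pH = 14.00 - 5.22 = 8.78.

8.78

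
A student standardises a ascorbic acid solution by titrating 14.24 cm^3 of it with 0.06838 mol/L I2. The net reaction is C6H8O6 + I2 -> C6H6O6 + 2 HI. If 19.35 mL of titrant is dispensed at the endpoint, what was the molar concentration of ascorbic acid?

0.0929 M

n(I2) = 0.06838 x 0.01935 = 0.001323 mol.
From the balanced equation, 1 mol I2 reacts with 1 mol ascorbic acid, so n(ascorbic acid) = 0.001323 x 1/1 = 0.001323 mol.
[ascorbic acid] = 0.001323 / 0.01424 L = 0.0929 M.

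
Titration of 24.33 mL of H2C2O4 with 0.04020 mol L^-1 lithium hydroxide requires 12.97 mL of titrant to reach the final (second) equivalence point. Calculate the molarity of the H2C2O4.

n(LiOH) = 0.04020 x 0.01297 = 0.0005214 mol.
At the final (second) equivalence point, 2 mol OH^- react per mol H2C2O4, so n(H2C2O4) = 0.0005214 / 2 = 0.0002607 mol.
[H2C2O4] = 0.0002607 / 0.02433 L = 0.0107 M.

0.0107 M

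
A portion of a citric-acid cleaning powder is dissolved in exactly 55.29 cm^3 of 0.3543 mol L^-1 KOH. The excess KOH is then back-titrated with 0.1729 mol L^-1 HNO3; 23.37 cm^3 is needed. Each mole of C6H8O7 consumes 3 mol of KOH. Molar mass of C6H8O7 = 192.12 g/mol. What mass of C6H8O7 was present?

0.996 g

Total n(KOH) added = 0.3543 x 0.05529 = 0.01959 mol.
n(HNO3) used = 0.1729 x 0.02337 = 0.004041 mol, which equals the excess n(KOH).
So n(KOH) consumed by the sample = 0.01959 - 0.004041 = 0.01555 mol.
n(C6H8O7) = 0.01555 / 3 = 0.005183 mol.
mass = 0.005183 mol x 192.12 g/mol = 0.996 g.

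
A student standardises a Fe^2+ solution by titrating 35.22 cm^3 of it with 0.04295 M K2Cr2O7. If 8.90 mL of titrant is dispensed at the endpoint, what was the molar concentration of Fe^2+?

n(K2Cr2O7) = 0.04295 x 0.008900 = 0.0003823 mol.
From the balanced equation, 1 mol K2Cr2O7 reacts with 6 mol Fe^2+, so n(Fe^2+) = 0.0003823 x 6/1 = 0.002294 mol.
[Fe^2+] = 0.002294 / 0.03522 L = 0.0651 M.

0.0651 M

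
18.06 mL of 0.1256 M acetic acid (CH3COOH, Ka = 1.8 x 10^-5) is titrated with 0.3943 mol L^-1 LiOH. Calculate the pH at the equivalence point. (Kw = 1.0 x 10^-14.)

n(CH3COOH) = 0.1256 x 0.01806 = 0.002268 mol; V(LiOH) at equivalence = 0.002268/0.3943 = 0.005753 L.
At equivalence all the acid is converted to CH3COO-; total volume = 0.01806 + 0.005753 = 0.02381 L, so [CH3COO-] = 0.002268/0.02381 = 0.09526 M.
Kb = Kw/Ka = 1.0e-14 / 1.8 x 10^-5 = 5.56e-10.
[OH^-] = sqrt(Kb x [CH3COO-]) = sqrt(5.56e-10 x 0.09526) = 7.27e-6 M.
pOH = 5.14, so pH = 14.00 - 5.14 = 8.86.

8.86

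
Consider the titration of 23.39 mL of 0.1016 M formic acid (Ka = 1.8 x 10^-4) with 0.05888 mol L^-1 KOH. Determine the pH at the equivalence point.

8.16

n(HCOOH) = 0.1016 x 0.02339 = 0.002376 mol; V(KOH) at equivalence = 0.002376/0.05888 = 0.04036 L.
At equivalence all the acid is converted to HCOO-; total volume = 0.02339 + 0.04036 = 0.06375 L, so [HCOO-] = 0.002376/0.06375 = 0.03728 M.
Kb = Kw/Ka = 1.0e-14 / 1.8 x 10^-4 = 5.56e-11.
[OH^-] = sqrt(Kb x [HCOO-]) = sqrt(5.56e-11 x 0.03728) = 1.44e-6 M.
pOH = 5.84, so pH = 14.00 - 5.84 = 8.16.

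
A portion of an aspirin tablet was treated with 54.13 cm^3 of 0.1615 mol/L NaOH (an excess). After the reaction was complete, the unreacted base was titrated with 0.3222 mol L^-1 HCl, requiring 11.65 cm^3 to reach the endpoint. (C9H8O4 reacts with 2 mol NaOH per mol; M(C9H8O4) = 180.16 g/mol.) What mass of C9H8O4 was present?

0.449 g

Total n(NaOH) added = 0.1615 x 0.05413 = 0.008742 mol.
n(HCl) used = 0.3222 x 0.01165 = 0.003754 mol, which equals the excess n(NaOH).
So n(NaOH) consumed by the sample = 0.008742 - 0.003754 = 0.004988 mol.
n(C9H8O4) = 0.004988 / 2 = 0.002494 mol.
mass = 0.002494 mol x 180.16 g/mol = 0.449 g.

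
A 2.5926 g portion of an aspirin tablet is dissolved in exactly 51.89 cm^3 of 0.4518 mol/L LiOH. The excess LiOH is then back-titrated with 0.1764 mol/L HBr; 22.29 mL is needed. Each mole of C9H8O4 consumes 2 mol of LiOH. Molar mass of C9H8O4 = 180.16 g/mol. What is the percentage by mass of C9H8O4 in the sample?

67.8%

Total n(LiOH) added = 0.4518 x 0.05189 = 0.02344 mol.
n(HBr) used = 0.1764 x 0.02229 = 0.003932 mol, which equals the excess n(LiOH).
So n(LiOH) consumed by the sample = 0.02344 - 0.003932 = 0.01951 mol.
n(C9H8O4) = 0.01951 / 2 = 0.009756 mol.
mass C9H8O4 = 0.009756 x 180.16 = 1.758 g, so %C9H8O4 = 1.758/2.5926 x 100 = 67.8%.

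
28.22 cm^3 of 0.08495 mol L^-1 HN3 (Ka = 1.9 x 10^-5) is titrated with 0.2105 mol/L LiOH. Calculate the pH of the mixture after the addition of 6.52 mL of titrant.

Initial n(HN3) = 0.08495 x 0.02822 = 0.002397 mol.
n(LiOH) added = 0.2105 x 0.006520 = 0.001372 mol, converting that many moles of HN3 to N3-.
Remaining n(HN3) = 0.001025 mol; n(N3-) = 0.001372 mol.
By Henderson-Hasselbalch, pH = pKa + log([A^-]/[HA]) = 4.72 + log(0.001372/0.001025) = 4.72 + (+0.13) = 4.85.

4.85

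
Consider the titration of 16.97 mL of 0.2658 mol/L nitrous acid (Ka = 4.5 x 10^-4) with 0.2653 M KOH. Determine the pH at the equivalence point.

8.23

n(HNO2) = 0.2658 x 0.01697 = 0.004511 mol; V(KOH) at equivalence = 0.004511/0.2653 = 0.01700 L.
At equivalence all the acid is converted to NO2-; total volume = 0.01697 + 0.01700 = 0.03397 L, so [NO2-] = 0.004511/0.03397 = 0.1328 M.
Kb = Kw/Ka = 1.0e-14 / 4.5 x 10^-4 = 2.22e-11.
[OH^-] = sqrt(Kb x [NO2-]) = sqrt(2.22e-11 x 0.1328) = 1.72e-6 M.
pOH = 5.77, so pH = 14.00 - 5.77 = 8.23.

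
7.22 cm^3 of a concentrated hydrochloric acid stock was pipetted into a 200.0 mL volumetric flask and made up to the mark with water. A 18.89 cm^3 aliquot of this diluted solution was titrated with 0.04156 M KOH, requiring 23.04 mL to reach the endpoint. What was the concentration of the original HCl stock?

n(KOH) = 0.04156 x 0.02304 = 0.0009575 mol.
n(HCl) in the aliquot = 0.0009575 mol.
[diluted HCl] = 0.0009575 / 0.01889 = 0.05069 M.
Dilution factor = 200.0/7.220 = 27.70, so [stock] = 0.05069 x 27.70 = 1.40 M.

1.40 M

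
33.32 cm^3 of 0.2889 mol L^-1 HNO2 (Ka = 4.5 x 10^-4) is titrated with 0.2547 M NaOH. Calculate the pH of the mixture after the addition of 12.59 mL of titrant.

3.05

Initial n(HNO2) = 0.2889 x 0.03332 = 0.009626 mol.
n(NaOH) added = 0.2547 x 0.01259 = 0.003207 mol, converting that many moles of HNO2 to NO2-.
Remaining n(HNO2) = 0.006419 mol; n(NO2-) = 0.003207 mol.
By Henderson-Hasselbalch, pH = pKa + log([A^-]/[HA]) = 3.35 + log(0.003207/0.006419) = 3.35 + (-0.30) = 3.05.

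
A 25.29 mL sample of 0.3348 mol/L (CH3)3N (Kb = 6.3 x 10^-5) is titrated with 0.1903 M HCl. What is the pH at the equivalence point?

n((CH3)3N) = 0.3348 x 0.02529 = 0.008467 mol; V(HCl) at equivalence = 0.008467/0.1903 = 0.04449 L.
At equivalence the base is fully converted to (CH3)3NH+; total volume = 0.06978 L, so [(CH3)3NH+] = 0.008467/0.06978 = 0.1213 M.
Ka((CH3)3NH+) = Kw/Kb = 1.0e-14 / 6.3 x 10^-5 = 1.59e-10.
[H^+] = sqrt(Ka x [(CH3)3NH+]) = sqrt(1.59e-10 x 0.1213) = 4.39e-6 M.
pH = -log(4.39e-6) = 5.36.

5.36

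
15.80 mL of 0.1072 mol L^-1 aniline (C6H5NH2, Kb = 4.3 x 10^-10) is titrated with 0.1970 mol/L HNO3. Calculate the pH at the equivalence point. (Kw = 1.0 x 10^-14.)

n(C6H5NH2) = 0.1072 x 0.01580 = 0.001694 mol; V(HNO3) at equivalence = 0.001694/0.1970 = 0.008598 L.
At equivalence the base is fully converted to C6H5NH3+; total volume = 0.02440 L, so [C6H5NH3+] = 0.001694/0.02440 = 0.06942 M.
Ka(C6H5NH3+) = Kw/Kb = 1.0e-14 / 4.3 x 10^-10 = 2.33e-5.
[H^+] = sqrt(Ka x [C6H5NH3+]) = sqrt(2.33e-5 x 0.06942) = 0.00127 M.
pH = -log(0.00127) = 2.90.

2.90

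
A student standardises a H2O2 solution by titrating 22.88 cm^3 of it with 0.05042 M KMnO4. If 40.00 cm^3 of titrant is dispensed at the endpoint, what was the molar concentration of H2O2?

n(KMnO4) = 0.05042 x 0.04000 = 0.002017 mol.
From the balanced equation, 2 mol KMnO4 reacts with 5 mol H2O2, so n(H2O2) = 0.002017 x 5/2 = 0.005042 mol.
[H2O2] = 0.005042 / 0.02288 L = 0.220 M.

0.220 M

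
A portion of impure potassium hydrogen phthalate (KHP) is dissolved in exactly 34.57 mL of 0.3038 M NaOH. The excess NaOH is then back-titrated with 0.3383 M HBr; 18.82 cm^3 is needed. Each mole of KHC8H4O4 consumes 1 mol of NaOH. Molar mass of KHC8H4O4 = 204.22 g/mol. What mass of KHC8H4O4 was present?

0.845 g

Total n(NaOH) added = 0.3038 x 0.03457 = 0.01050 mol.
n(HBr) used = 0.3383 x 0.01882 = 0.006367 mol, which equals the excess n(NaOH).
So n(NaOH) consumed by the sample = 0.01050 - 0.006367 = 0.004136 mol.
n(KHC8H4O4) = 0.004136 / 1 = 0.004136 mol.
mass = 0.004136 mol x 204.22 g/mol = 0.845 g.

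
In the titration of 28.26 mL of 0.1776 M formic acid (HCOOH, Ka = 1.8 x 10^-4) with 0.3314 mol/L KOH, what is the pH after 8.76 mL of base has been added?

Initial n(HCOOH) = 0.1776 x 0.02826 = 0.005019 mol.
n(KOH) added = 0.3314 x 0.008760 = 0.002903 mol, converting that many moles of HCOOH to HCOO-.
Remaining n(HCOOH) = 0.002116 mol; n(HCOO-) = 0.002903 mol.
By Henderson-Hasselbalch, pH = pKa + log([A^-]/[HA]) = 3.74 + log(0.002903/0.002116) = 3.74 + (+0.14) = 3.88.

3.88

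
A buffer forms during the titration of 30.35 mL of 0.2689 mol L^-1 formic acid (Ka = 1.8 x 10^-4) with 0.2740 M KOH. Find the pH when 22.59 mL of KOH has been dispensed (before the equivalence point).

4.24

Initial n(HCOOH) = 0.2689 x 0.03035 = 0.008161 mol.
n(KOH) added = 0.2740 x 0.02259 = 0.006190 mol, converting that many moles of HCOOH to HCOO-.
Remaining n(HCOOH) = 0.001971 mol; n(HCOO-) = 0.006190 mol.
By Henderson-Hasselbalch, pH = pKa + log([A^-]/[HA]) = 3.74 + log(0.006190/0.001971) = 3.74 + (+0.50) = 4.24.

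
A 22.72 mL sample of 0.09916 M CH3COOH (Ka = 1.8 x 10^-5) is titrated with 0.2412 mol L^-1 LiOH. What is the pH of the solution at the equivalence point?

n(CH3COOH) = 0.09916 x 0.02272 = 0.002253 mol; V(LiOH) at equivalence = 0.002253/0.2412 = 0.009340 L.
At equivalence all the acid is converted to CH3COO-; total volume = 0.02272 + 0.009340 = 0.03206 L, so [CH3COO-] = 0.002253/0.03206 = 0.07027 M.
Kb = Kw/Ka = 1.0e-14 / 1.8 x 10^-5 = 5.56e-10.
[OH^-] = sqrt(Kb x [CH3COO-]) = sqrt(5.56e-10 x 0.07027) = 6.25e-6 M.
pOH = 5.20, so pH = 14.00 - 5.20 = 8.80.

8.80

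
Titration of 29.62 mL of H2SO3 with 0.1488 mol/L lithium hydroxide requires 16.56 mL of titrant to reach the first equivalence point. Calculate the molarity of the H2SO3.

n(LiOH) = 0.1488 x 0.01656 = 0.002464 mol.
At the first equivalence point, 1 mol OH^- react per mol H2SO3, so n(H2SO3) = 0.002464 / 1 = 0.002464 mol.
[H2SO3] = 0.002464 / 0.02962 L = 0.0832 M.

0.0832 M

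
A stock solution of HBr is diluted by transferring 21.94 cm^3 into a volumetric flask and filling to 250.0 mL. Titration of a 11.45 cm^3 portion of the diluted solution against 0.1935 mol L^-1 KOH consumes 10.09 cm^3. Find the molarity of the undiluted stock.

n(KOH) = 0.1935 x 0.01009 = 0.001952 mol.
n(HBr) in the aliquot = 0.001952 mol.
[diluted HBr] = 0.001952 / 0.01145 = 0.1705 M.
Dilution factor = 250.0/21.94 = 11.39, so [stock] = 0.1705 x 11.39 = 1.94 M.

1.94 M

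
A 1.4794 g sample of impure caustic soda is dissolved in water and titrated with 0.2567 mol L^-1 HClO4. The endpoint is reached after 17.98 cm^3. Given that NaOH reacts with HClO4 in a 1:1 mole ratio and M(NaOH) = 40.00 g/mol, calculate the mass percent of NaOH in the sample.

12.5%

n(HClO4) = 0.2567 x 0.01798 = 0.004615 mol.
n(NaOH) = 0.004615 / 1 = 0.004615 mol.
mass of NaOH = 0.004615 x 40.00 = 0.1846 g.
% purity = 0.1846 / 1.4794 x 100 = 12.5%.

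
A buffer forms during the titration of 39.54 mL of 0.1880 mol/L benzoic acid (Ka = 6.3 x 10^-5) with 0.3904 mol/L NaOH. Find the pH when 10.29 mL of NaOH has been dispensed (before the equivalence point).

4.27

Initial n(C6H5COOH) = 0.1880 x 0.03954 = 0.007434 mol.
n(NaOH) added = 0.3904 x 0.01029 = 0.004017 mol, converting that many moles of C6H5COOH to C6H5COO-.
Remaining n(C6H5COOH) = 0.003416 mol; n(C6H5COO-) = 0.004017 mol.
By Henderson-Hasselbalch, pH = pKa + log([A^-]/[HA]) = 4.20 + log(0.004017/0.003416) = 4.20 + (+0.07) = 4.27.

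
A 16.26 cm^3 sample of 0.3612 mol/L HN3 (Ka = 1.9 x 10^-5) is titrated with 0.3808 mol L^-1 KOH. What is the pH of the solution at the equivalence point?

n(HN3) = 0.3612 x 0.01626 = 0.005873 mol; V(KOH) at equivalence = 0.005873/0.3808 = 0.01542 L.
At equivalence all the acid is converted to N3-; total volume = 0.01626 + 0.01542 = 0.03168 L, so [N3-] = 0.005873/0.03168 = 0.1854 M.
Kb = Kw/Ka = 1.0e-14 / 1.9 x 10^-5 = 5.26e-10.
[OH^-] = sqrt(Kb x [N3-]) = sqrt(5.26e-10 x 0.1854) = 9.88e-6 M.
pOH = 5.01, so pH = 14.00 - 5.01 = 8.99.

8.99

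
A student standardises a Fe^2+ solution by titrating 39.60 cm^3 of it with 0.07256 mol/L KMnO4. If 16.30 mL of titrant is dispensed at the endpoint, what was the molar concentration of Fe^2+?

n(KMnO4) = 0.07256 x 0.01630 = 0.001183 mol.
From the balanced equation, 1 mol KMnO4 reacts with 5 mol Fe^2+, so n(Fe^2+) = 0.001183 x 5/1 = 0.005914 mol.
[Fe^2+] = 0.005914 / 0.03960 L = 0.149 M.

0.149 M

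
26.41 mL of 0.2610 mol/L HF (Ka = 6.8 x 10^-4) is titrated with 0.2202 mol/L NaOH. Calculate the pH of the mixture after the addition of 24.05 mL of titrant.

3.69

Initial n(HF) = 0.2610 x 0.02641 = 0.006893 mol.
n(NaOH) added = 0.2202 x 0.02405 = 0.005296 mol, converting that many moles of HF to F-.
Remaining n(HF) = 0.001597 mol; n(F-) = 0.005296 mol.
By Henderson-Hasselbalch, pH = pKa + log([A^-]/[HA]) = 3.17 + log(0.005296/0.001597) = 3.17 + (+0.52) = 3.69.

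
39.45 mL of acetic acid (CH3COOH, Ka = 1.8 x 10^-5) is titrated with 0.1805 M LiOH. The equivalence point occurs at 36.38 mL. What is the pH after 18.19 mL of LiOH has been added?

18.19 mL is exactly half the equivalence volume (36.38/2), i.e. the half-equivalence point.
There, n(HA) = n(A^-), so pH = pKa = -log(1.8 x 10^-5) = 4.74.

4.74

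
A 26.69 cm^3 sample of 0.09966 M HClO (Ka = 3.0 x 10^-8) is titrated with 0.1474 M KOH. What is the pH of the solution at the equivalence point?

10.15

n(HClO) = 0.09966 x 0.02669 = 0.002660 mol; V(KOH) at equivalence = 0.002660/0.1474 = 0.01805 L.
At equivalence all the acid is converted to ClO-; total volume = 0.02669 + 0.01805 = 0.04474 L, so [ClO-] = 0.002660/0.04474 = 0.05946 M.
Kb = Kw/Ka = 1.0e-14 / 3.0 x 10^-8 = 3.33e-7.
[OH^-] = sqrt(Kb x [ClO-]) = sqrt(3.33e-7 x 0.05946) = 0.000141 M.
pOH = 3.85, so pH = 14.00 - 3.85 = 10.15.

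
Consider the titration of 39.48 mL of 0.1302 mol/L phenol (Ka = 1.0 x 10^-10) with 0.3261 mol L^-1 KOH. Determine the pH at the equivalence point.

n(C6H5OH) = 0.1302 x 0.03948 = 0.005140 mol; V(KOH) at equivalence = 0.005140/0.3261 = 0.01576 L.
At equivalence all the acid is converted to C6H5O-; total volume = 0.03948 + 0.01576 = 0.05524 L, so [C6H5O-] = 0.005140/0.05524 = 0.09305 M.
Kb = Kw/Ka = 1.0e-14 / 1.0 x 10^-10 = 0.000100.
[OH^-] = sqrt(Kb x [C6H5O-]) = sqrt(0.000100 x 0.09305) = 0.00305 M.
pOH = 2.52, so pH = 14.00 - 2.52 = 11.48.

11.48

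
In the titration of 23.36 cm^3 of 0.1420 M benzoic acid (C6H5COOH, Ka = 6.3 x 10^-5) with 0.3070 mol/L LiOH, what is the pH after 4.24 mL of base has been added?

4.01

Initial n(C6H5COOH) = 0.1420 x 0.02336 = 0.003317 mol.
n(LiOH) added = 0.3070 x 0.004240 = 0.001302 mol, converting that many moles of C6H5COOH to C6H5COO-.
Remaining n(C6H5COOH) = 0.002015 mol; n(C6H5COO-) = 0.001302 mol.
By Henderson-Hasselbalch, pH = pKa + log([A^-]/[HA]) = 4.20 + log(0.001302/0.002015) = 4.20 + (-0.19) = 4.01.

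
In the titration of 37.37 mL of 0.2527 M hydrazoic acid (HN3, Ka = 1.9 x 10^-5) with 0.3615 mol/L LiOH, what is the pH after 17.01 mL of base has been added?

4.99

Initial n(HN3) = 0.2527 x 0.03737 = 0.009443 mol.
n(LiOH) added = 0.3615 x 0.01701 = 0.006149 mol, converting that many moles of HN3 to N3-.
Remaining n(HN3) = 0.003294 mol; n(N3-) = 0.006149 mol.
By Henderson-Hasselbalch, pH = pKa + log([A^-]/[HA]) = 4.72 + log(0.006149/0.003294) = 4.72 + (+0.27) = 4.99.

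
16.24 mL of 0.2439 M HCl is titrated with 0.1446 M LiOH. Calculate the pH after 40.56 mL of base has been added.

12.53

n(acid) = 0.2439 x 0.01624 = 0.003961 mol; n(LiOH) added = 0.1446 x 0.04056 = 0.005865 mol.
Base is in excess by 0.005865 - 0.003961 = 0.001904 mol in a total volume of 0.05680 L.
[OH^-] = 0.001904/0.05680 = 0.03352 M, so pOH = 1.47 and pH = 14.00 - 1.47 = 12.53.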